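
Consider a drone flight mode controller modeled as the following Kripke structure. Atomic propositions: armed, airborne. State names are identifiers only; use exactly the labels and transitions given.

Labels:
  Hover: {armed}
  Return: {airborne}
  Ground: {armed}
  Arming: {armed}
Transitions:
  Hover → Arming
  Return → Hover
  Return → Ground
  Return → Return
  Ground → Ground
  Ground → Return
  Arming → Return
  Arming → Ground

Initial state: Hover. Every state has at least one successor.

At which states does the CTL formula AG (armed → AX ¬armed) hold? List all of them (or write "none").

States satisfying armed → AX ¬armed: {Return}.
States satisfying AG (armed → AX ¬armed): ∅.

none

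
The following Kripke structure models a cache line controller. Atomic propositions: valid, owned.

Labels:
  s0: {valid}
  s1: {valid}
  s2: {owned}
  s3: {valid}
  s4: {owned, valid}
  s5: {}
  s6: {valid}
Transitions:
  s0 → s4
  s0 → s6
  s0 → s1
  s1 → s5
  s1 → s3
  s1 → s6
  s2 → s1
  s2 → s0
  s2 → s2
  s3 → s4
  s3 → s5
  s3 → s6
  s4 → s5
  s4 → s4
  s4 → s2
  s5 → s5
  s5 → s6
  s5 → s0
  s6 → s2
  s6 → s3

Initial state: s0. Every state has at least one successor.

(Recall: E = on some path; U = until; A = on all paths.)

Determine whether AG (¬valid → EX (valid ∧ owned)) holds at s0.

States satisfying ¬valid → EX (valid ∧ owned): {s0, s1, s3, s4, s6}.
States satisfying AG (¬valid → EX (valid ∧ owned)): ∅.
s2 is reachable from s0 and violates ¬valid → EX (valid ∧ owned), so AG fails at s0.
s0 ∉ Sat(AG (¬valid → EX (valid ∧ owned))).

Violated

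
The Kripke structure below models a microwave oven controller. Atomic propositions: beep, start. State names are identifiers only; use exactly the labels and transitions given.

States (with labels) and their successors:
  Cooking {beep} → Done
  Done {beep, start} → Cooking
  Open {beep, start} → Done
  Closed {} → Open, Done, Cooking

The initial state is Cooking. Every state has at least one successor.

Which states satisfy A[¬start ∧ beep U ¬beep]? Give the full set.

States satisfying ¬start ∧ beep: {Cooking}.
States satisfying ¬beep: {Closed}.
States satisfying A[¬start ∧ beep U ¬beep]: {Closed}.

{Closed}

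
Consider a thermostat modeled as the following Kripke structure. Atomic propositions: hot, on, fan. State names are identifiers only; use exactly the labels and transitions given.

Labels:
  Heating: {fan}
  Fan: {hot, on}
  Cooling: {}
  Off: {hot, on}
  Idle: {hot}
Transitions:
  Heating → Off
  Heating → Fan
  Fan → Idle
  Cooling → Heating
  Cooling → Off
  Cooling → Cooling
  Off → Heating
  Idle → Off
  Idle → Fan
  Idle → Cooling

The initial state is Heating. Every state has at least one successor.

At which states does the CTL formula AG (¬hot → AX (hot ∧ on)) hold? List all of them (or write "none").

none

States satisfying ¬hot → AX (hot ∧ on): {Heating, Fan, Off, Idle}.
States satisfying AG (¬hot → AX (hot ∧ on)): ∅.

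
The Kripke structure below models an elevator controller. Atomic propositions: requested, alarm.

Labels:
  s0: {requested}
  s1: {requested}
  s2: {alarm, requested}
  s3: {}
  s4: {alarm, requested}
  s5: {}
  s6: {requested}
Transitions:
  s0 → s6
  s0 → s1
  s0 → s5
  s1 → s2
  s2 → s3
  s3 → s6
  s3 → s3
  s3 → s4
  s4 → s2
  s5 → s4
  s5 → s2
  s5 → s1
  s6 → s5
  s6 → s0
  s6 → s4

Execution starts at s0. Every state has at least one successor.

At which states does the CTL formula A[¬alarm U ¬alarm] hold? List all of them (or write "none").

States satisfying ¬alarm: {s0, s1, s3, s5, s6}.
States satisfying A[¬alarm U ¬alarm]: {s0, s1, s3, s5, s6}.

{s0, s1, s3, s5, s6}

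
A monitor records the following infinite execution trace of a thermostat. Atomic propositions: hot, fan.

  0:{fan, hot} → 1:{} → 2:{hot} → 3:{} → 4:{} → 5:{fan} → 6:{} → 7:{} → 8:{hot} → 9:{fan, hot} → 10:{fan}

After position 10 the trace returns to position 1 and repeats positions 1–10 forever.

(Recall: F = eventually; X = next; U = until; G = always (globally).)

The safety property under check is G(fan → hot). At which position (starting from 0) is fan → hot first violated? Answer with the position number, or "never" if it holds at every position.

5

Check fan → hot at each position in order: 0 ✓, 1 ✓, 2 ✓, 3 ✓, 4 ✓.
At position 5 the labels are {fan}, so fan → hot is false there. This is the first violation.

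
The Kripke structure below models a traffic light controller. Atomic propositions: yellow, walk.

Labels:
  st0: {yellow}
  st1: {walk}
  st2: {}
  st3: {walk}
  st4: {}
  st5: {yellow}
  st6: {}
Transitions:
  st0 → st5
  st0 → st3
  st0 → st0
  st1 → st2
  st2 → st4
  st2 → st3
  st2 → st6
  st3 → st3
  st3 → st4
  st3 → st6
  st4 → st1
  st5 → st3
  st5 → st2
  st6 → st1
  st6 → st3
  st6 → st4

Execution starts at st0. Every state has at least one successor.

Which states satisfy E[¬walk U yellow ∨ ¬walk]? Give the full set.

{st0, st2, st4, st5, st6}

States satisfying ¬walk: {st0, st2, st4, st5, st6}.
States satisfying yellow ∨ ¬walk: {st0, st2, st4, st5, st6}.
States satisfying E[¬walk U yellow ∨ ¬walk]: {st0, st2, st4, st5, st6}.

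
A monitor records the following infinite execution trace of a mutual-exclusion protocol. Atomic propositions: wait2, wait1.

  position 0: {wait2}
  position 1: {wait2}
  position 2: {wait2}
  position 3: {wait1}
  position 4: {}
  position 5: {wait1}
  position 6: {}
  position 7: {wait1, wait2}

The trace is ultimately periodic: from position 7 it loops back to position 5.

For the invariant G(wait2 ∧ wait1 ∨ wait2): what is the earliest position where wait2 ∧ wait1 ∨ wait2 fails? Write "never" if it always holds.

Check wait2 ∧ wait1 ∨ wait2 at each position in order: 0 ✓, 1 ✓, 2 ✓.
At position 3 the labels are {wait1}, so wait2 ∧ wait1 ∨ wait2 is false there. This is the first violation.

3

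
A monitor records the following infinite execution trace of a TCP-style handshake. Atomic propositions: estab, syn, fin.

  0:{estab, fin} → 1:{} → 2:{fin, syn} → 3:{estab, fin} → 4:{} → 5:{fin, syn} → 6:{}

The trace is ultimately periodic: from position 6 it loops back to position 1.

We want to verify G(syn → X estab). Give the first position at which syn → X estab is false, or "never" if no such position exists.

Check syn → X estab at each position in order: 0 ✓, 1 ✓, 2 ✓, 3 ✓, 4 ✓.
At position 5 the labels are {fin, syn} and the next position 6 has {}, so syn → X estab is false there. This is the first violation.

5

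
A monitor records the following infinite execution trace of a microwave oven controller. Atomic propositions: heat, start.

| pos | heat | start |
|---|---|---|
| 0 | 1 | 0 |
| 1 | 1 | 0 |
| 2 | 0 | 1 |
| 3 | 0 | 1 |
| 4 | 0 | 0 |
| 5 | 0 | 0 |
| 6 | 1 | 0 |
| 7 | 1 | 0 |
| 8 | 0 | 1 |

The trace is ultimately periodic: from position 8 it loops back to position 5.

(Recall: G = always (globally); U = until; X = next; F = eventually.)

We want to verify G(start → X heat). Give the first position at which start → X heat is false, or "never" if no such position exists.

Check start → X heat at each position in order: 0 ✓, 1 ✓.
At position 2 the labels are {start} and the next position 3 has {start}, so start → X heat is false there. This is the first violation.

2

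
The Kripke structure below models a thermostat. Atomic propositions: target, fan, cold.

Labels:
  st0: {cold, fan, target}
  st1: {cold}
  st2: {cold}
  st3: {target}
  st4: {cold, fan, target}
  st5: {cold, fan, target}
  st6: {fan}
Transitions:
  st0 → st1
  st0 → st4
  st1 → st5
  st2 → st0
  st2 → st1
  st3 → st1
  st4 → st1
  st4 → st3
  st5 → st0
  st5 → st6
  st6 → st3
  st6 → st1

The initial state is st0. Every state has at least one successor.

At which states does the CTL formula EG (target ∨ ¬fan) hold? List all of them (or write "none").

States satisfying target ∨ ¬fan: {st0, st1, st2, st3, st4, st5}.
States satisfying EG (target ∨ ¬fan): {st0, st1, st2, st3, st4, st5}.

{st0, st1, st2, st3, st4, st5}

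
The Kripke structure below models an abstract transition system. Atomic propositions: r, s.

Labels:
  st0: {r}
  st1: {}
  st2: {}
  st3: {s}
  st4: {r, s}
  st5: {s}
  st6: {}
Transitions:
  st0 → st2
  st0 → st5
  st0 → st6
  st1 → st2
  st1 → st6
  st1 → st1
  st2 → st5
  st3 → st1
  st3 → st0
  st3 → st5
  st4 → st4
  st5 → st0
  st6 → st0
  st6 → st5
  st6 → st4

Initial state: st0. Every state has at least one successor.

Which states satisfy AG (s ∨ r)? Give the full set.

States satisfying s ∨ r: {st0, st3, st4, st5}.
States satisfying AG (s ∨ r): {st4}.

{st4}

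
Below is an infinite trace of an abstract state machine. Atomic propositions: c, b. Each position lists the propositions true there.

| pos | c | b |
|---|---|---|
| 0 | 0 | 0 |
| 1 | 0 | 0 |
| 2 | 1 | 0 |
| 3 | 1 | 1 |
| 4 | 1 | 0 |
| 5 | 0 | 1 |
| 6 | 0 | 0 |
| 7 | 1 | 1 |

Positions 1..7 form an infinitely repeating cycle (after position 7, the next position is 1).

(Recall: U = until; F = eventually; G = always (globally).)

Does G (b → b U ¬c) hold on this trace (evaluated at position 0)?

b → b U ¬c must hold at every position from 0 onward. It fails at position 3, so G (b → b U ¬c) is false.
Positions where b holds: 3, 5, 7.
Check b U ¬c at each: 3→fails, 5→ok, 7→ok.

No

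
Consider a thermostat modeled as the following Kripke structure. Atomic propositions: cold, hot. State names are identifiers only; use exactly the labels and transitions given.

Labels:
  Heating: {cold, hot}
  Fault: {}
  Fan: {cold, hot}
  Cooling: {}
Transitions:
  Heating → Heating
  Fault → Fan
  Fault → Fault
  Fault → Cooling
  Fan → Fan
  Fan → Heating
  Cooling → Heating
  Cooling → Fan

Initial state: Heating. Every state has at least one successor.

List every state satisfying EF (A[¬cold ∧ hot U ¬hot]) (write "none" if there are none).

{Fault, Cooling}

States satisfying A[¬cold ∧ hot U ¬hot]: {Fault, Cooling}.
States satisfying EF (A[¬cold ∧ hot U ¬hot]): {Fault, Cooling}.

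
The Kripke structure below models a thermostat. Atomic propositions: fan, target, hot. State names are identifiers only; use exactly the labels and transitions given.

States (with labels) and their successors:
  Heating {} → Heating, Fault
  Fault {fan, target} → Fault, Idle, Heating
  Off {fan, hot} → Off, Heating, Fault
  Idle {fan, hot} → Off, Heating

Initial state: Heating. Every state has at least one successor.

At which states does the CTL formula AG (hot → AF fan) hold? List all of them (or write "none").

{Heating, Fault, Off, Idle}

States satisfying hot → AF fan: {Heating, Fault, Off, Idle}.
States satisfying AG (hot → AF fan): {Heating, Fault, Off, Idle}.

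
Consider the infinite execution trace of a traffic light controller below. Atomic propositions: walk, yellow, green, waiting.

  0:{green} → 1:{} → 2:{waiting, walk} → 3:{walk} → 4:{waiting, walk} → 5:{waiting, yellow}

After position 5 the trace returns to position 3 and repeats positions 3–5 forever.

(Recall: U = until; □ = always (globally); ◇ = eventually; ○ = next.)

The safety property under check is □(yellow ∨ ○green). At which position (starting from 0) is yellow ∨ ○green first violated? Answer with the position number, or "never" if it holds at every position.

At position 0 the labels are {green} and the next position 1 has {}, so yellow ∨ ○green is false there. This is the first violation.

0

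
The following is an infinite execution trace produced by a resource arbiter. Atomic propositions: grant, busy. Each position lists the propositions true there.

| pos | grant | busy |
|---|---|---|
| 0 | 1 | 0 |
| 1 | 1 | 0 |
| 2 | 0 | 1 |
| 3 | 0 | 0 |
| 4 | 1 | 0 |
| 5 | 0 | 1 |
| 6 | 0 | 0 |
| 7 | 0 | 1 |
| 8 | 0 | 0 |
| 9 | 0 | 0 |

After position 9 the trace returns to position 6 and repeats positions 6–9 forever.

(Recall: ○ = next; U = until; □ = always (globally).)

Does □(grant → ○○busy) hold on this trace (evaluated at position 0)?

grant → ○○busy must hold at every position from 0 onward. It fails at position 1, so □(grant → ○○busy) is false.
Positions where grant holds: 0, 1, 4.
Check ○○busy at each: 0→ok, 1→fails, 4→fails.

No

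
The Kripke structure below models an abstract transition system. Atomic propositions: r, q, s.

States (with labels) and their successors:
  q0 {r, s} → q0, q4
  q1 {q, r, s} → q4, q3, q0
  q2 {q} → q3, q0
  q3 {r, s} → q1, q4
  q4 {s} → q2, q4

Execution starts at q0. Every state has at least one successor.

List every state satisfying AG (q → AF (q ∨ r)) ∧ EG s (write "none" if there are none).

{q0, q1, q3, q4}

States satisfying q → AF (q ∨ r): {q0, q1, q2, q3, q4}.
States satisfying AG (q → AF (q ∨ r)): {q0, q1, q2, q3, q4}.
States satisfying s: {q0, q1, q3, q4}.
States satisfying EG s: {q0, q1, q3, q4}.
States satisfying AG (q → AF (q ∨ r)) ∧ EG s: {q0, q1, q3, q4}.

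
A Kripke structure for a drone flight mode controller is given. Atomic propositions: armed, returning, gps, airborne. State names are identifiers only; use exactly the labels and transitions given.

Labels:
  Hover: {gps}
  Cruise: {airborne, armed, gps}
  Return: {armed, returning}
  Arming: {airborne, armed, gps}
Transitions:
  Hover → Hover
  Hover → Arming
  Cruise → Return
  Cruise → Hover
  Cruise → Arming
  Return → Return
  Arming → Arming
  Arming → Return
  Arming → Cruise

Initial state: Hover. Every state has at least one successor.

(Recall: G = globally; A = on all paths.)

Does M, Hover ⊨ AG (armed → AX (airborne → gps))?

Satisfied

States satisfying armed → AX (airborne → gps): {Hover, Cruise, Return, Arming}.
States satisfying AG (armed → AX (airborne → gps)): {Hover, Cruise, Return, Arming}.
Every state reachable from Hover satisfies armed → AX (airborne → gps).
Hover ∈ Sat(AG (armed → AX (airborne → gps))).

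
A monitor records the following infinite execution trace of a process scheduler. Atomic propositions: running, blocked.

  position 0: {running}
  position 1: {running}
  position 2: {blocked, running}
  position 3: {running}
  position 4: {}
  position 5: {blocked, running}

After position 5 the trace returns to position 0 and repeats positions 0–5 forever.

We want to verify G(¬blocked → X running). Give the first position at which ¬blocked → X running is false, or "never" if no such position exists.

Check ¬blocked → X running at each position in order: 0 ✓, 1 ✓, 2 ✓.
At position 3 the labels are {running} and the next position 4 has {}, so ¬blocked → X running is false there. This is the first violation.

3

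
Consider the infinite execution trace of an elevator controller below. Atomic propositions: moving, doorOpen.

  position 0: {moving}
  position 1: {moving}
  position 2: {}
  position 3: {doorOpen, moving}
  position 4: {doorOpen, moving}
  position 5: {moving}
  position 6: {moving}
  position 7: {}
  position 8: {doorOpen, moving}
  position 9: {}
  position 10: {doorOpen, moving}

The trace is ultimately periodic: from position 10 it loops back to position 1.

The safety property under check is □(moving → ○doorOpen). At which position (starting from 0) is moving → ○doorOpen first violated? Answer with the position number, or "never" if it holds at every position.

At position 0 the labels are {moving} and the next position 1 has {moving}, so moving → ○doorOpen is false there. This is the first violation.

0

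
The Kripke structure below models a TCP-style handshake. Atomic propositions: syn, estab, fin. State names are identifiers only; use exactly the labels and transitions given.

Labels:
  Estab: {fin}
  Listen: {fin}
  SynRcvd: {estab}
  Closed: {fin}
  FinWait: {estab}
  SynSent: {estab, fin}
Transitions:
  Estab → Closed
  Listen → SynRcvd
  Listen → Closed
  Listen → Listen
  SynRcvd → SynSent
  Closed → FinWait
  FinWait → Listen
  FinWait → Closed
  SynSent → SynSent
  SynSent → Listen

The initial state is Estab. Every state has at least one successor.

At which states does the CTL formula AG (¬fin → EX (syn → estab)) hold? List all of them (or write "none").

States satisfying ¬fin → EX (syn → estab): {Estab, Listen, SynRcvd, Closed, FinWait, SynSent}.
States satisfying AG (¬fin → EX (syn → estab)): {Estab, Listen, SynRcvd, Closed, FinWait, SynSent}.

{Estab, Listen, SynRcvd, Closed, FinWait, SynSent}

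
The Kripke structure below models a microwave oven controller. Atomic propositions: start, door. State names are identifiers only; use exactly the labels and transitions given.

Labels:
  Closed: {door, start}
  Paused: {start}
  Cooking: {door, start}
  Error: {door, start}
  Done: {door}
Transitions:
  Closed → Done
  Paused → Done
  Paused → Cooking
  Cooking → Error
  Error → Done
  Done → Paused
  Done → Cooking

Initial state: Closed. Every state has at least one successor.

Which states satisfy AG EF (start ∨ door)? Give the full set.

{Closed, Paused, Cooking, Error, Done}

States satisfying EF (start ∨ door): {Closed, Paused, Cooking, Error, Done}.
States satisfying AG EF (start ∨ door): {Closed, Paused, Cooking, Error, Done}.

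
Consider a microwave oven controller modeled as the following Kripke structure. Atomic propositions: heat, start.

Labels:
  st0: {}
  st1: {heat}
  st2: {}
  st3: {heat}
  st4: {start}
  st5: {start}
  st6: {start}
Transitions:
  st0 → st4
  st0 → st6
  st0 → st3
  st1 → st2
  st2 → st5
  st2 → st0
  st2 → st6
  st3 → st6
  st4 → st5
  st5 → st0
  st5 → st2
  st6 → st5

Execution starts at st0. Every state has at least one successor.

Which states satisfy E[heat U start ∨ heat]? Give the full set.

States satisfying heat: {st1, st3}.
States satisfying start ∨ heat: {st1, st3, st4, st5, st6}.
States satisfying E[heat U start ∨ heat]: {st1, st3, st4, st5, st6}.

{st1, st3, st4, st5, st6}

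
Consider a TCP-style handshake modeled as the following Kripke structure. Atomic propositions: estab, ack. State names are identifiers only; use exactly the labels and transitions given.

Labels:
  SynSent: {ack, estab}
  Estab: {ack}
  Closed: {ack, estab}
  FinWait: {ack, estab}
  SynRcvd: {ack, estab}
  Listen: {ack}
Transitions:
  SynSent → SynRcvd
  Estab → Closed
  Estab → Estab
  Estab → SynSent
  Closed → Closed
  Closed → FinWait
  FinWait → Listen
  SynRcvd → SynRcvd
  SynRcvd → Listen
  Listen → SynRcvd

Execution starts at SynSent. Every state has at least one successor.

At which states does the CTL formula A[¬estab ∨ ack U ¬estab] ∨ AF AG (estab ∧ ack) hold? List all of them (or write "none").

{Estab, FinWait, Listen}

States satisfying ¬estab ∨ ack: {SynSent, Estab, Closed, FinWait, SynRcvd, Listen}.
States satisfying ¬estab: {Estab, Listen}.
States satisfying A[¬estab ∨ ack U ¬estab]: {Estab, FinWait, Listen}.
States satisfying AG (estab ∧ ack): ∅.
States satisfying AF AG (estab ∧ ack): ∅.
States satisfying A[¬estab ∨ ack U ¬estab] ∨ AF AG (estab ∧ ack): {Estab, FinWait, Listen}.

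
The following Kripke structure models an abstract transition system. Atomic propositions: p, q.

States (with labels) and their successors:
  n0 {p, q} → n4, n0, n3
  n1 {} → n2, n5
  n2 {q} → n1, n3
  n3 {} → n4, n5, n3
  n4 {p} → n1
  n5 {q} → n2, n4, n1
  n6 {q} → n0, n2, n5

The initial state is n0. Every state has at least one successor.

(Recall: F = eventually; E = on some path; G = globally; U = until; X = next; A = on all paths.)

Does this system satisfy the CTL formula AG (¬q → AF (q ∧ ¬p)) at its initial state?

States satisfying ¬q → AF (q ∧ ¬p): {n0, n1, n2, n4, n5, n6}.
States satisfying AG (¬q → AF (q ∧ ¬p)): ∅.
n3 is reachable from n0 and violates ¬q → AF (q ∧ ¬p), so AG fails at n0.
n0 ∉ Sat(AG (¬q → AF (q ∧ ¬p))).

Violated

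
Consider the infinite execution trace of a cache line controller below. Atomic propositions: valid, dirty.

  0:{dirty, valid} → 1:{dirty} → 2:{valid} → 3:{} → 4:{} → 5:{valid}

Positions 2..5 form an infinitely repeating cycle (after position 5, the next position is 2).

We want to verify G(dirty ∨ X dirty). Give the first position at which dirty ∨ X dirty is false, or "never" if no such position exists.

2

Check dirty ∨ X dirty at each position in order: 0 ✓, 1 ✓.
At position 2 the labels are {valid} and the next position 3 has {}, so dirty ∨ X dirty is false there. This is the first violation.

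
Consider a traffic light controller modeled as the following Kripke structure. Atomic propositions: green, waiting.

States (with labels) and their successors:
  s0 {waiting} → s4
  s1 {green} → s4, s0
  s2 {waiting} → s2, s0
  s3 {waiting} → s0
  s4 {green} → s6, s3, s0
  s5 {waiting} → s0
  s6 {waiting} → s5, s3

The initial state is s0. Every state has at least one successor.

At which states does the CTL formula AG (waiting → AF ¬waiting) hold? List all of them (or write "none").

{s0, s1, s3, s4, s5, s6}

States satisfying waiting → AF ¬waiting: {s0, s1, s3, s4, s5, s6}.
States satisfying AG (waiting → AF ¬waiting): {s0, s1, s3, s4, s5, s6}.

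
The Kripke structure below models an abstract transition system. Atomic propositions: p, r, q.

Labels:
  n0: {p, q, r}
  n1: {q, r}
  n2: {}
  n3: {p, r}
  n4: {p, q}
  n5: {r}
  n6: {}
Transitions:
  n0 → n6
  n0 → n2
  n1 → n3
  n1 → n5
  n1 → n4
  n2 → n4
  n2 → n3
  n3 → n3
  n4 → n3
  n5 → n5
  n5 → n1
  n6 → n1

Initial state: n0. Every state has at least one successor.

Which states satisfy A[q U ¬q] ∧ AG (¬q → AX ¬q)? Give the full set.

{n3, n4}

States satisfying q: {n0, n1, n4}.
States satisfying ¬q: {n2, n3, n5, n6}.
States satisfying A[q U ¬q]: {n0, n1, n2, n3, n4, n5, n6}.
States satisfying ¬q → AX ¬q: {n0, n1, n3, n4}.
States satisfying AG (¬q → AX ¬q): {n3, n4}.
States satisfying A[q U ¬q] ∧ AG (¬q → AX ¬q): {n3, n4}.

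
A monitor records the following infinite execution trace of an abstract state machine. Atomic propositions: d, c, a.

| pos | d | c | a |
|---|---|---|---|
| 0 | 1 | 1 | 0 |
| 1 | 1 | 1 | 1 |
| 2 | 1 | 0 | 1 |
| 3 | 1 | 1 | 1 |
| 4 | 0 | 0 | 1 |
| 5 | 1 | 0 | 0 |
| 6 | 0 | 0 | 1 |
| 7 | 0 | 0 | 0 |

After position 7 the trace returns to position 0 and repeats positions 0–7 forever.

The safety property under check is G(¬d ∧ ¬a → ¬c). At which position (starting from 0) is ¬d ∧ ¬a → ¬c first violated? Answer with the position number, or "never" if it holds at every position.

never

¬d ∧ ¬a → ¬c holds at every position 0..7, and those are all the positions the trace ever visits, so the invariant G(¬d ∧ ¬a → ¬c) is never violated.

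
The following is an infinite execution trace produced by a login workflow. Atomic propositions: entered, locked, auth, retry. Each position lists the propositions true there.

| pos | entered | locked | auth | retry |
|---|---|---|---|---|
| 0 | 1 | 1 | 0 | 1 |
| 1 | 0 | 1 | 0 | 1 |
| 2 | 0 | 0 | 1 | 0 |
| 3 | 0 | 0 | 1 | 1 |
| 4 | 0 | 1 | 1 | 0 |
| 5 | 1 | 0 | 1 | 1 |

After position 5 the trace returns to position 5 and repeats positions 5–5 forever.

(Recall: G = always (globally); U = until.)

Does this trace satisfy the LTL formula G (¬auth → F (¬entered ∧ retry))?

¬auth → F (¬entered ∧ retry) holds at every position 0..5, and those are all positions ever visited, so G (¬auth → F (¬entered ∧ retry)) holds.
Positions where ¬auth holds: 0, 1.
Check F (¬entered ∧ retry) at each: 0→ok, 1→ok.

Holds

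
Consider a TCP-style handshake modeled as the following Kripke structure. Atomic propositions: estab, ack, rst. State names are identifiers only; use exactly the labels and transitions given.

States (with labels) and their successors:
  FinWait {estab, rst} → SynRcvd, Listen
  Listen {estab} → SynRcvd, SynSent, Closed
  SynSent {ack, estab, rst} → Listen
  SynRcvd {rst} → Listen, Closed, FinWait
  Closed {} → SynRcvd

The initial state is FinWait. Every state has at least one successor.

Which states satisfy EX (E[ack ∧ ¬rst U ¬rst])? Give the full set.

States satisfying E[ack ∧ ¬rst U ¬rst]: {Listen, Closed}.
States satisfying EX (E[ack ∧ ¬rst U ¬rst]): {FinWait, Listen, SynSent, SynRcvd}.

{FinWait, Listen, SynSent, SynRcvd}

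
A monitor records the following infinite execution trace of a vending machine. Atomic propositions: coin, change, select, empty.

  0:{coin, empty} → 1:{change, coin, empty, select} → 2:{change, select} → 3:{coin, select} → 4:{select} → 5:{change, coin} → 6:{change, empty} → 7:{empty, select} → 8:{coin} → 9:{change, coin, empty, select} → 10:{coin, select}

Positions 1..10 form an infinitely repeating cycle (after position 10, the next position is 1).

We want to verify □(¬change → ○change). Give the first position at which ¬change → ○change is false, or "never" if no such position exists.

3

Check ¬change → ○change at each position in order: 0 ✓, 1 ✓, 2 ✓.
At position 3 the labels are {coin, select} and the next position 4 has {select}, so ¬change → ○change is false there. This is the first violation.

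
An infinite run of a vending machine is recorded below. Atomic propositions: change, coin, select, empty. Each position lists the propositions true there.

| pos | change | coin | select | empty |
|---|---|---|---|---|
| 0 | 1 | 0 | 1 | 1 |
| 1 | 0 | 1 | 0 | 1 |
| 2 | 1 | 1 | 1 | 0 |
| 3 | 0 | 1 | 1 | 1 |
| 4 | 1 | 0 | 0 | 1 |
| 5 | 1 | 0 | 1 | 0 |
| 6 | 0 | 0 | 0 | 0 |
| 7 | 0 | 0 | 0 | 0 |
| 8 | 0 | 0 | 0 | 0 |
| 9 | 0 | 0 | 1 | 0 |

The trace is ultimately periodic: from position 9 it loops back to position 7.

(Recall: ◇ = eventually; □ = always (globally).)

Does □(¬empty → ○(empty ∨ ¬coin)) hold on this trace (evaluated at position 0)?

¬empty → ○(empty ∨ ¬coin) holds at every position 0..9, and those are all positions ever visited, so □(¬empty → ○(empty ∨ ¬coin)) holds.
Positions where ¬empty holds: 2, 5, 6, 7, 8, 9.
Check ○(empty ∨ ¬coin) at each: 2→ok, 5→ok, 6→ok, 7→ok, 8→ok, 9→ok.

Yes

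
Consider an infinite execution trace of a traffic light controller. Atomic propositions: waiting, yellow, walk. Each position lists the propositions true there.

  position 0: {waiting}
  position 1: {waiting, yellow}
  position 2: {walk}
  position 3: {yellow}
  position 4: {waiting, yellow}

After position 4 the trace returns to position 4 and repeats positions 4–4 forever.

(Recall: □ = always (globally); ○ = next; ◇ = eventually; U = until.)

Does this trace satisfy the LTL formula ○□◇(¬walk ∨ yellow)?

The position after 0 is 1; □◇(¬walk ∨ yellow) is true there.

Holds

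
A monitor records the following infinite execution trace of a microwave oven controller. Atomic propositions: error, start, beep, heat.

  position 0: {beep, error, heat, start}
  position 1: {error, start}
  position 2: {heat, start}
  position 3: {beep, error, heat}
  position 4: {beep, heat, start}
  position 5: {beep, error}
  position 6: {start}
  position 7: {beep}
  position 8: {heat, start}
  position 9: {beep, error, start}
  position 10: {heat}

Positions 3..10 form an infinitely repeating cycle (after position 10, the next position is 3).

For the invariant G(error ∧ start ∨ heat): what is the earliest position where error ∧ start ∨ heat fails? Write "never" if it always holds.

5

Check error ∧ start ∨ heat at each position in order: 0 ✓, 1 ✓, 2 ✓, 3 ✓, 4 ✓.
At position 5 the labels are {beep, error}, so error ∧ start ∨ heat is false there. This is the first violation.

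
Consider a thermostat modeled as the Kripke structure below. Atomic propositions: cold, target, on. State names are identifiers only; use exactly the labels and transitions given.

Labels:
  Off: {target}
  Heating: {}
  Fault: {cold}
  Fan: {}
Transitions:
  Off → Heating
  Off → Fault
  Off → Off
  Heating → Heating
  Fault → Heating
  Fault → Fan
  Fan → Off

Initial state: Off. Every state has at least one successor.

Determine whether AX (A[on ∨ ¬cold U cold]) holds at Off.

States satisfying A[on ∨ ¬cold U cold]: {Fault}.
States satisfying AX (A[on ∨ ¬cold U cold]): ∅.
Off ∉ Sat(AX (A[on ∨ ¬cold U cold])).

No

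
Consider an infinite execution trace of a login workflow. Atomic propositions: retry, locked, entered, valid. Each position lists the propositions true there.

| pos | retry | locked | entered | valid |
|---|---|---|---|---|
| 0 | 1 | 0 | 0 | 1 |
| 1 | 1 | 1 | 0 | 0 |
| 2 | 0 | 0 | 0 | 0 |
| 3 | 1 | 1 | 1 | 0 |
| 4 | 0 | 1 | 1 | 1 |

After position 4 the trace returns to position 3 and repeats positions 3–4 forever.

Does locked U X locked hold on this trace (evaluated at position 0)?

Satisfied

Walking from position 0: X locked first holds at position 0, and locked holds at every earlier position along the way, so locked U X locked holds.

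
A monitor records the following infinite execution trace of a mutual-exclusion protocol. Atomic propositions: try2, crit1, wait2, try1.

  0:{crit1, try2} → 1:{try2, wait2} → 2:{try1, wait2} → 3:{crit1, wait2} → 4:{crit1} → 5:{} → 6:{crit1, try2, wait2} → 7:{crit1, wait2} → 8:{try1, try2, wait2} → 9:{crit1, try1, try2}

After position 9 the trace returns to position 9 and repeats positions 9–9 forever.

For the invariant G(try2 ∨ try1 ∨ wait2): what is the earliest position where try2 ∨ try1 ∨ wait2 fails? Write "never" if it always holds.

4

Check try2 ∨ try1 ∨ wait2 at each position in order: 0 ✓, 1 ✓, 2 ✓, 3 ✓.
At position 4 the labels are {crit1}, so try2 ∨ try1 ∨ wait2 is false there. This is the first violation.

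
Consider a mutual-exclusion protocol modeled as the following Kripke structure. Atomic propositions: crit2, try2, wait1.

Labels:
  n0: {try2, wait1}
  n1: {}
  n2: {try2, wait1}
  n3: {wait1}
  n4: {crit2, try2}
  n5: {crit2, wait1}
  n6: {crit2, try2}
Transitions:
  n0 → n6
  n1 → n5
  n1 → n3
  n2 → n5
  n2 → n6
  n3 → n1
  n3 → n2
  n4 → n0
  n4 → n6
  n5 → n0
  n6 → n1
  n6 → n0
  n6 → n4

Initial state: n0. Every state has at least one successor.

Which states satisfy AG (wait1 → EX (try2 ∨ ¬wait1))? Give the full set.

States satisfying wait1 → EX (try2 ∨ ¬wait1): {n0, n1, n2, n3, n4, n5, n6}.
States satisfying AG (wait1 → EX (try2 ∨ ¬wait1)): {n0, n1, n2, n3, n4, n5, n6}.

{n0, n1, n2, n3, n4, n5, n6}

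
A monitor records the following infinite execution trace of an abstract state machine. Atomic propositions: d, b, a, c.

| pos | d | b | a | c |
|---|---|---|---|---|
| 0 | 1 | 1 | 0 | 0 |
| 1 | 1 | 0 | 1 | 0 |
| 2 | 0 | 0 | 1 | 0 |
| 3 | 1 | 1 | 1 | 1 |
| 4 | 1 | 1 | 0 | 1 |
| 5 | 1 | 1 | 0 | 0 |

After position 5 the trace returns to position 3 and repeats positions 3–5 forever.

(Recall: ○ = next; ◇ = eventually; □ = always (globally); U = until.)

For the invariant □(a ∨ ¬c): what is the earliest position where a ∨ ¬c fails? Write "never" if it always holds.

Check a ∨ ¬c at each position in order: 0 ✓, 1 ✓, 2 ✓, 3 ✓.
At position 4 the labels are {b, c, d}, so a ∨ ¬c is false there. This is the first violation.

4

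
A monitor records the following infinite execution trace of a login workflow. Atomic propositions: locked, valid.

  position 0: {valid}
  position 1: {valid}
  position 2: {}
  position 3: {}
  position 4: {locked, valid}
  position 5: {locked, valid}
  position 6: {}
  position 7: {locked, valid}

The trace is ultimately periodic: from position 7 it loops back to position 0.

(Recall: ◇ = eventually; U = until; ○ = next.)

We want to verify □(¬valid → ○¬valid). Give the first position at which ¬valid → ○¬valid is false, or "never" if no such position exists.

3

Check ¬valid → ○¬valid at each position in order: 0 ✓, 1 ✓, 2 ✓.
At position 3 the labels are {} and the next position 4 has {locked, valid}, so ¬valid → ○¬valid is false there. This is the first violation.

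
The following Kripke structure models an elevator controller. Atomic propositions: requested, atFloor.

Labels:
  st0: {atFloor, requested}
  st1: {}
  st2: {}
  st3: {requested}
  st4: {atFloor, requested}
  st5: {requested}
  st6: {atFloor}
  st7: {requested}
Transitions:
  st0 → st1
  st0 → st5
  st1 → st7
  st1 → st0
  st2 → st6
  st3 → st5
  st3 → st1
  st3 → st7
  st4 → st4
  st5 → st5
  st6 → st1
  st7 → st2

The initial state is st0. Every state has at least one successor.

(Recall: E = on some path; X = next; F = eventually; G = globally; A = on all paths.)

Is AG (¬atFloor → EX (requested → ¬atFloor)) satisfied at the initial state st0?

States satisfying ¬atFloor → EX (requested → ¬atFloor): {st0, st1, st2, st3, st4, st5, st6, st7}.
States satisfying AG (¬atFloor → EX (requested → ¬atFloor)): {st0, st1, st2, st3, st4, st5, st6, st7}.
Every state reachable from st0 satisfies ¬atFloor → EX (requested → ¬atFloor).
st0 ∈ Sat(AG (¬atFloor → EX (requested → ¬atFloor))).

Yes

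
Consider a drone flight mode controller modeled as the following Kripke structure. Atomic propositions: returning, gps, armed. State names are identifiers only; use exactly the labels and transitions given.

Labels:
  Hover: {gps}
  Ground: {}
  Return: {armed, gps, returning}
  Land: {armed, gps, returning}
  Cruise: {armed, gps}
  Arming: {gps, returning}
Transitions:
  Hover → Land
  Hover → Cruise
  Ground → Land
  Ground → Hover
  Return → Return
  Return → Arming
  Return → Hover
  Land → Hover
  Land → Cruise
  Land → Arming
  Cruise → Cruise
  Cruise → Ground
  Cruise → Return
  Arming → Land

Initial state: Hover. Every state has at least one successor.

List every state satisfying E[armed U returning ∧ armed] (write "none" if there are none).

States satisfying armed: {Return, Land, Cruise}.
States satisfying returning ∧ armed: {Return, Land}.
States satisfying E[armed U returning ∧ armed]: {Return, Land, Cruise}.

{Return, Land, Cruise}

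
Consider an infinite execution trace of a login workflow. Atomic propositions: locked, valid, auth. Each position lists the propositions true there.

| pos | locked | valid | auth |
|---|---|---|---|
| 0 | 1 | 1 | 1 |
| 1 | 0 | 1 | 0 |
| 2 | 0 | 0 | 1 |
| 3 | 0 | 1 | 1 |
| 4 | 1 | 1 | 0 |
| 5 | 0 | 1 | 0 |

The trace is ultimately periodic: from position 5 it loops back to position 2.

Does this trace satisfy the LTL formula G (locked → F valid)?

locked → F valid holds at every position 0..5, and those are all positions ever visited, so G (locked → F valid) holds.
Positions where locked holds: 0, 4.
Check F valid at each: 0→ok, 4→ok.

Satisfied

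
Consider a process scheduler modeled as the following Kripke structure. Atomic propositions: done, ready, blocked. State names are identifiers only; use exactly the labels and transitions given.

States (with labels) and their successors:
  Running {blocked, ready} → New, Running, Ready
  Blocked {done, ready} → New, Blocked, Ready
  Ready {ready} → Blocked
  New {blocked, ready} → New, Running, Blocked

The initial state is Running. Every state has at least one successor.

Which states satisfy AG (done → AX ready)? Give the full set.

States satisfying done → AX ready: {Running, Blocked, Ready, New}.
States satisfying AG (done → AX ready): {Running, Blocked, Ready, New}.

{Running, Blocked, Ready, New}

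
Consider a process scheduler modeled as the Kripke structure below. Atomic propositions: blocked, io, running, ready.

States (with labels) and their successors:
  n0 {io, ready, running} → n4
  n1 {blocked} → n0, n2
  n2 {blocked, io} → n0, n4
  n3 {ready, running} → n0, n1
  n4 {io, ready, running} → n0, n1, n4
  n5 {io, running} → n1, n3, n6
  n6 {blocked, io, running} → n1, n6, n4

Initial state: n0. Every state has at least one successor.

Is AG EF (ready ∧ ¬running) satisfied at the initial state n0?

Violated

States satisfying EF (ready ∧ ¬running): ∅.
States satisfying AG EF (ready ∧ ¬running): ∅.
n0 is reachable from n0 and violates EF (ready ∧ ¬running), so AG fails at n0.
n0 ∉ Sat(AG EF (ready ∧ ¬running)).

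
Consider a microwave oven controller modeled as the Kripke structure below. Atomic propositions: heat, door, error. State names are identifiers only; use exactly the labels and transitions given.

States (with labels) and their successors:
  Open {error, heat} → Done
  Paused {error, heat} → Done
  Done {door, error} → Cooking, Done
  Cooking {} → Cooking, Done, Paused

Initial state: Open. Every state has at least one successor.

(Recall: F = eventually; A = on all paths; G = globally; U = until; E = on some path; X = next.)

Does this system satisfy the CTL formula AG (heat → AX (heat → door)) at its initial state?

States satisfying heat → AX (heat → door): {Open, Paused, Done, Cooking}.
States satisfying AG (heat → AX (heat → door)): {Open, Paused, Done, Cooking}.
Every state reachable from Open satisfies heat → AX (heat → door).
Open ∈ Sat(AG (heat → AX (heat → door))).

Satisfied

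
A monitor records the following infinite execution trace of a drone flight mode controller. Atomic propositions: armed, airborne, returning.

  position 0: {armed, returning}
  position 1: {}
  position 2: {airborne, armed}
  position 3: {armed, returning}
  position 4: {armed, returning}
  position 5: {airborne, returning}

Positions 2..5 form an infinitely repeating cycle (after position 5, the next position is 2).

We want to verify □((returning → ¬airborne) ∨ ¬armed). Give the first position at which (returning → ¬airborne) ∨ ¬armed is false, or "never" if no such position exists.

(returning → ¬airborne) ∨ ¬armed holds at every position 0..5, and those are all the positions the trace ever visits, so the invariant □((returning → ¬airborne) ∨ ¬armed) is never violated.

never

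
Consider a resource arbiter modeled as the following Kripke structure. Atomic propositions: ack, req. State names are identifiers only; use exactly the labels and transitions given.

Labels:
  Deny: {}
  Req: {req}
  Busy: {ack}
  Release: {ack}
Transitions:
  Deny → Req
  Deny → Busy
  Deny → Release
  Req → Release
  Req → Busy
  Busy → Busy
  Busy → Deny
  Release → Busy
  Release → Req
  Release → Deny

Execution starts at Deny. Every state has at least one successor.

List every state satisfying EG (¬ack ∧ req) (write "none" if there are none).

States satisfying ¬ack ∧ req: {Req}.
States satisfying EG (¬ack ∧ req): ∅.

none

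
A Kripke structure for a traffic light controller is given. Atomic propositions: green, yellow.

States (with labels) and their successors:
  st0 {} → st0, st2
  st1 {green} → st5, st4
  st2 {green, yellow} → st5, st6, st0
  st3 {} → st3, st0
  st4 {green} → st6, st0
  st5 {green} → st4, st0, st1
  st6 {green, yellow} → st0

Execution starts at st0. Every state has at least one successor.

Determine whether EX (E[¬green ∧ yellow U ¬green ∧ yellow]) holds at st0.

States satisfying E[¬green ∧ yellow U ¬green ∧ yellow]: ∅.
States satisfying EX (E[¬green ∧ yellow U ¬green ∧ yellow]): ∅.
No suitable path/successor from st0 witnesses the formula.
st0 ∉ Sat(EX (E[¬green ∧ yellow U ¬green ∧ yellow])).

Violated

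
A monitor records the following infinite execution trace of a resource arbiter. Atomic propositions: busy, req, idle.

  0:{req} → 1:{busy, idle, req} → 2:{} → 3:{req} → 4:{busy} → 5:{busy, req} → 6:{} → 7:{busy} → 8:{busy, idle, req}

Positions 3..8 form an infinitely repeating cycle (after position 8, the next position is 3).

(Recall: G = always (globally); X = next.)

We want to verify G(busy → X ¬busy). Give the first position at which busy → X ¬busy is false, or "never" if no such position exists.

Check busy → X ¬busy at each position in order: 0 ✓, 1 ✓, 2 ✓, 3 ✓.
At position 4 the labels are {busy} and the next position 5 has {busy, req}, so busy → X ¬busy is false there. This is the first violation.

4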